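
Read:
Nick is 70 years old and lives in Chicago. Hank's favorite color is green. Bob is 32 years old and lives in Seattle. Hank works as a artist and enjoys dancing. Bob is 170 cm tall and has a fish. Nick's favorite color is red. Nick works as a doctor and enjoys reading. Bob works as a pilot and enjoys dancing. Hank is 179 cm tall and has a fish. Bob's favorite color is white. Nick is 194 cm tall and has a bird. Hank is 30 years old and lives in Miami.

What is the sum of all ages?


30+70+32 = 132

132


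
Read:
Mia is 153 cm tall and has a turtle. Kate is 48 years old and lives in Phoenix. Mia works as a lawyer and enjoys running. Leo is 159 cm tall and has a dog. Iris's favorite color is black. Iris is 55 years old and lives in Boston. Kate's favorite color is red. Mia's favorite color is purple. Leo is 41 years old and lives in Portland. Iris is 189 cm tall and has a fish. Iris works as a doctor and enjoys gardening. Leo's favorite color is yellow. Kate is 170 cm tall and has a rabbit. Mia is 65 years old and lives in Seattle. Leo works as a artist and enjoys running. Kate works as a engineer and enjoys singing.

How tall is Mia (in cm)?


Mia is 153 cm tall

153


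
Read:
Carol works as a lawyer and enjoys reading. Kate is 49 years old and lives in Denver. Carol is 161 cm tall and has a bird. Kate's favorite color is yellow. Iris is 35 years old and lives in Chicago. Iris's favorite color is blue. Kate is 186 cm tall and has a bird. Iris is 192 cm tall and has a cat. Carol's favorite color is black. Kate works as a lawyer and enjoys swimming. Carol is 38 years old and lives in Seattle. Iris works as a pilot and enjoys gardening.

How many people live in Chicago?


Count in Chicago: 1

1


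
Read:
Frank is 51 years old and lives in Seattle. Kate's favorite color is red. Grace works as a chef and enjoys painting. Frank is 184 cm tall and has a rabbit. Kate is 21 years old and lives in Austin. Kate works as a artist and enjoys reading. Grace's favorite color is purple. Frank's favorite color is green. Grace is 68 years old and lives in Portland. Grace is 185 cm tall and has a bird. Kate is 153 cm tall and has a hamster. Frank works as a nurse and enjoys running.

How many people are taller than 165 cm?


Taller than 165: 2

2


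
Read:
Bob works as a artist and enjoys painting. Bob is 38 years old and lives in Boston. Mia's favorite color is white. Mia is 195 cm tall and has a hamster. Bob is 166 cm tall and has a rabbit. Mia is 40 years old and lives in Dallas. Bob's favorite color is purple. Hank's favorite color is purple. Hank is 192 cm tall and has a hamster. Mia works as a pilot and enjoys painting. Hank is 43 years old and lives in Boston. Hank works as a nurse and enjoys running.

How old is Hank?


Hank is 43 years old

43


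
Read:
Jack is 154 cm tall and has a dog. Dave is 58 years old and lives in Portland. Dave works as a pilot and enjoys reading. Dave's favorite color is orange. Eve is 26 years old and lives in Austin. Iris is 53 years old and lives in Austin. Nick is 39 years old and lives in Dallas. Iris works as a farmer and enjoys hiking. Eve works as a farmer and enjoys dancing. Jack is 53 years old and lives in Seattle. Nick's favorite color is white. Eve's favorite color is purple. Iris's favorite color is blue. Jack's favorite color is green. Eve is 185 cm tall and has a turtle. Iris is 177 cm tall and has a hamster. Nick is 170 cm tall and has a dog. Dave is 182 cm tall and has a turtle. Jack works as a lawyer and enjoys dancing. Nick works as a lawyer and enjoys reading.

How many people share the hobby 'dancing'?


Count: 2

2


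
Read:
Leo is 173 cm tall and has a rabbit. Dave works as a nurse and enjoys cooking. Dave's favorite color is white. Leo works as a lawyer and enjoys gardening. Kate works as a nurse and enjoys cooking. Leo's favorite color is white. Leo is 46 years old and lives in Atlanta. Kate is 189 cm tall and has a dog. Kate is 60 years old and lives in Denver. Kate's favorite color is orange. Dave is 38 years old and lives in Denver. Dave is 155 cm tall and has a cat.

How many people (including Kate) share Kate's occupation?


Kate is a nurse. Count = 2

2


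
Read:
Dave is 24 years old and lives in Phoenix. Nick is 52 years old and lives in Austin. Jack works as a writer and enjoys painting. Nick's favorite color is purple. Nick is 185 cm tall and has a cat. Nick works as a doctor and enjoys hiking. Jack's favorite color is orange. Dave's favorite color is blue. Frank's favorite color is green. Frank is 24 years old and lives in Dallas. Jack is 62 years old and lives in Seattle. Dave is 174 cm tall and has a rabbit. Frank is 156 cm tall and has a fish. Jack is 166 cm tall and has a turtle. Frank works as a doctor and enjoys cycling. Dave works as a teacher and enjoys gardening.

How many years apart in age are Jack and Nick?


62 vs 52, diff = 10

10


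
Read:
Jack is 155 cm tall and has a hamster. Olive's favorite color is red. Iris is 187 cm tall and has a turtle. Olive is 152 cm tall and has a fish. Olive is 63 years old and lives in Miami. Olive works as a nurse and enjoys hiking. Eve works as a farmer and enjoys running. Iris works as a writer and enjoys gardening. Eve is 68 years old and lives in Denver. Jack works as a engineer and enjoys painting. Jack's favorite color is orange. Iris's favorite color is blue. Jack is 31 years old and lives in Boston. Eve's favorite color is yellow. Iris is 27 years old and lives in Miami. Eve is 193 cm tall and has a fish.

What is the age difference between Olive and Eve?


|63 - 68| = 5

5


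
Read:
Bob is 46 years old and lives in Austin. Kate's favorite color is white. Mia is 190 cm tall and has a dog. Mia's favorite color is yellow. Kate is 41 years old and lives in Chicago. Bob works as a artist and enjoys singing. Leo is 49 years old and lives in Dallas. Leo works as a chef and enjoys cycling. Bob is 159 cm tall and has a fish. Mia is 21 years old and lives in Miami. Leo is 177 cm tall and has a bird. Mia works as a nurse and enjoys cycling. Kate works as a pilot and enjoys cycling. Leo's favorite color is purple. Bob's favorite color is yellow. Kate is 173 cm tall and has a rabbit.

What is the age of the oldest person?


Oldest: Leo at 49

49


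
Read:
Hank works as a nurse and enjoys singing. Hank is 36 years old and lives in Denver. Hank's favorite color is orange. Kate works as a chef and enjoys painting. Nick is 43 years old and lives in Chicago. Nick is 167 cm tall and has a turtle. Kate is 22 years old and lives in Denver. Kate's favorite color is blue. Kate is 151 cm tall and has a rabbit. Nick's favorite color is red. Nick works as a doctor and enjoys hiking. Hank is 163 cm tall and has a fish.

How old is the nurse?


The nurse is Hank, age 36

36


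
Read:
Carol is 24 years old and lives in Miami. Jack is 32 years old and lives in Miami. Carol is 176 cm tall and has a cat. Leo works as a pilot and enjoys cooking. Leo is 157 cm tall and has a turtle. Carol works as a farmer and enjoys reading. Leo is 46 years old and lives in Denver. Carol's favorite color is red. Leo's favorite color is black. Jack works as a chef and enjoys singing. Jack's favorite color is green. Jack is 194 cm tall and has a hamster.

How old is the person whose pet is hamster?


Person with pet=hamster is Jack, age 32

32


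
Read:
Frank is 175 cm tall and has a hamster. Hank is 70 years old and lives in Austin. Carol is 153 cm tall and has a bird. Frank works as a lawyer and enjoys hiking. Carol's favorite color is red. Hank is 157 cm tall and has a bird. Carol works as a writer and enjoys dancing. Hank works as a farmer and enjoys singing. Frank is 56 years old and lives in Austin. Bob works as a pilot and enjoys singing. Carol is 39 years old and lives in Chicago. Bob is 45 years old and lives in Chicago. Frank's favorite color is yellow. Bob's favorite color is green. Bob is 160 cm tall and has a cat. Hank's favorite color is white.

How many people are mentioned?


People: Carol, Bob, Frank, Hank. Count = 4

4


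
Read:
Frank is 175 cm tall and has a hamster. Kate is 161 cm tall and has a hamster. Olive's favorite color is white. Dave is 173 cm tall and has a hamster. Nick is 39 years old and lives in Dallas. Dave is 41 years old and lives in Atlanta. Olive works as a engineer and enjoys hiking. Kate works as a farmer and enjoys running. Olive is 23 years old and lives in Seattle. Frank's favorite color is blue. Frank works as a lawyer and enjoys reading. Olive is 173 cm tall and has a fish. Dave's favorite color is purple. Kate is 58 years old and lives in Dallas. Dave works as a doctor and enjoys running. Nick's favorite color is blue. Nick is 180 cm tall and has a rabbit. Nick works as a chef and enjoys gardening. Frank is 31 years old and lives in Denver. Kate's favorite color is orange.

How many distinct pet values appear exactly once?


Unique pet values: 2

2


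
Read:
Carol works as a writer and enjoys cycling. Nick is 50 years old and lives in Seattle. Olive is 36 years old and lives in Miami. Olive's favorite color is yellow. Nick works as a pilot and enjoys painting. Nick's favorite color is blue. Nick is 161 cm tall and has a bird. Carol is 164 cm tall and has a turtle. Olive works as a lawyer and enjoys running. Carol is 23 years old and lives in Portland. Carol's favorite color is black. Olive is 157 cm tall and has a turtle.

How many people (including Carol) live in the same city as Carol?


Carol lives in Portland. Count = 1

1


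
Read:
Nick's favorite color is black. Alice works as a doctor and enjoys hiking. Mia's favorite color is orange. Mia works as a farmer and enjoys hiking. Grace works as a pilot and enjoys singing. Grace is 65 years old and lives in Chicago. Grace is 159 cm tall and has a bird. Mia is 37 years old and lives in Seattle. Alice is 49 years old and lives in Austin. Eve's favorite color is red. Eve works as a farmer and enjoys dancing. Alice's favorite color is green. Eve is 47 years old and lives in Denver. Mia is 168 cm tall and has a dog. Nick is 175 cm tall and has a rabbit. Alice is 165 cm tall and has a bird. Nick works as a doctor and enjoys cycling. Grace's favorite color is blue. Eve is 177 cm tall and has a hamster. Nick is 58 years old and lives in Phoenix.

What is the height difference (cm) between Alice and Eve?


|165 - 177| = 12

12


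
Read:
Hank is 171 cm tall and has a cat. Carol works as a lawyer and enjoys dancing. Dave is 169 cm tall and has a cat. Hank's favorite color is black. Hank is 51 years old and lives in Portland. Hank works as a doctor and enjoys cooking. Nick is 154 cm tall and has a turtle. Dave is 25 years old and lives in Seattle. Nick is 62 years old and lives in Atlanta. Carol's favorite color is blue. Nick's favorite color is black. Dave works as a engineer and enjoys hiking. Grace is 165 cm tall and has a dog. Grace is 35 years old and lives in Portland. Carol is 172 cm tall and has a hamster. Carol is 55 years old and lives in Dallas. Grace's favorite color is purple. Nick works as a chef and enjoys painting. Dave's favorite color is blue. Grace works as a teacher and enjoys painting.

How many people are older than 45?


Filter: 3

3


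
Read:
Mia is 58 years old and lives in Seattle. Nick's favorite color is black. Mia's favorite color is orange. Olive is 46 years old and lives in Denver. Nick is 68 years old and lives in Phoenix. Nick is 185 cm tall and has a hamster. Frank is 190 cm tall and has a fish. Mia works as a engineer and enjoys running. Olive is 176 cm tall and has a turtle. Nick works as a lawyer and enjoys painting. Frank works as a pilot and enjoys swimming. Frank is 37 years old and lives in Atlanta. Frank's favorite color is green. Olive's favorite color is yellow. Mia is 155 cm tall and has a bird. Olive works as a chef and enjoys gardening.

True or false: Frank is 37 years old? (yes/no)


Frank is actually 37. yes

yes


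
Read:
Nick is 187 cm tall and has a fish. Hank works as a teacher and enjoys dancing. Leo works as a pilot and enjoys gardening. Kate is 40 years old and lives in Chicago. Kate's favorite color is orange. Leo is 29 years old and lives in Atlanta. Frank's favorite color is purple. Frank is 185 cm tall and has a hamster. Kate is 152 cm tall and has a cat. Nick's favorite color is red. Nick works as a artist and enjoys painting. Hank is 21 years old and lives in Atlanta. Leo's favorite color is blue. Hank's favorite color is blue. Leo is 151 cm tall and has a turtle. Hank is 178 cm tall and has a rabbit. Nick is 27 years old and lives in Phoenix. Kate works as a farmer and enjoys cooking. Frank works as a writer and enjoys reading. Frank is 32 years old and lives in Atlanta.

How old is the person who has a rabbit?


Person with rabbit is Hank, age 21

21


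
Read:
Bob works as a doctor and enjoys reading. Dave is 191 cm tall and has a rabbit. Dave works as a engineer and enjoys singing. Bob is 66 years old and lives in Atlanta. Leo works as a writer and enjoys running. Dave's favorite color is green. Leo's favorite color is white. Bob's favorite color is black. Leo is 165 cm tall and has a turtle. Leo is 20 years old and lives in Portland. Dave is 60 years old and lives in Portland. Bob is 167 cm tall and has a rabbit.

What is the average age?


Sum=146, n=3, avg=48.67

48.67


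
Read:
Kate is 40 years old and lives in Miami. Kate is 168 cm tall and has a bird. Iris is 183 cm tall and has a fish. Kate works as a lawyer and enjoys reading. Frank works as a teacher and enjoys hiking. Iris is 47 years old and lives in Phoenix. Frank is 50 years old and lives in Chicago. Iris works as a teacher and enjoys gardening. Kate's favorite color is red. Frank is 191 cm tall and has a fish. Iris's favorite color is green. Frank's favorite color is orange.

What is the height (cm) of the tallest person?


Tallest: Frank at 191 cm

191


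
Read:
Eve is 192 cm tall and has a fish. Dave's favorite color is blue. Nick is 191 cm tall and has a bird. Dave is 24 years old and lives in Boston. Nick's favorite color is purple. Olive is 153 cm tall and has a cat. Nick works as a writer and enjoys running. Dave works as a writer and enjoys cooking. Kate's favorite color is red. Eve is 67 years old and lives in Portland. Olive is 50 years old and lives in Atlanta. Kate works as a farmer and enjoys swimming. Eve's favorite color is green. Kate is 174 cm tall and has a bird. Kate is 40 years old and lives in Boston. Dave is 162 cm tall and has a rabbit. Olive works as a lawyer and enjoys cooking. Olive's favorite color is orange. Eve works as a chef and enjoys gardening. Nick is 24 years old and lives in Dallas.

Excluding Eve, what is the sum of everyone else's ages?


Sum (excluding Eve): 138

138


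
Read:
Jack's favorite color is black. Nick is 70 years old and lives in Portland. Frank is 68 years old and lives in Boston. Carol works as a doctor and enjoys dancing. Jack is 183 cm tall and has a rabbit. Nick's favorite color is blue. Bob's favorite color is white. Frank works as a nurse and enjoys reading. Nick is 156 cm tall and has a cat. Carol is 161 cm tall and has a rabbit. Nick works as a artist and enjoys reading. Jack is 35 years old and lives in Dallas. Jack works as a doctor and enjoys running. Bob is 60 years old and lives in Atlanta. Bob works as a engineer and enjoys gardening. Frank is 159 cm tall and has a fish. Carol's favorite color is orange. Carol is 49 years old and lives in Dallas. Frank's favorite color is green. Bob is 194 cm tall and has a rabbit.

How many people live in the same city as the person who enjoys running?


Person with hobby running is Jack, city Dallas. Count = 2

2


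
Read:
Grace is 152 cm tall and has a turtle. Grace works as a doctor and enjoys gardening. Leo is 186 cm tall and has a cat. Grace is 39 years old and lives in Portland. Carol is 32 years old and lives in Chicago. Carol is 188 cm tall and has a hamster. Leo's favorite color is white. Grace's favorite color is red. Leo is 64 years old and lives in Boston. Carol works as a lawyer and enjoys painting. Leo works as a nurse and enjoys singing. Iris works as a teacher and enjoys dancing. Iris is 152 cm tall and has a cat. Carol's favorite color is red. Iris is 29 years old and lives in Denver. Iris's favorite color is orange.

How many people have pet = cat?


Count: 2

2


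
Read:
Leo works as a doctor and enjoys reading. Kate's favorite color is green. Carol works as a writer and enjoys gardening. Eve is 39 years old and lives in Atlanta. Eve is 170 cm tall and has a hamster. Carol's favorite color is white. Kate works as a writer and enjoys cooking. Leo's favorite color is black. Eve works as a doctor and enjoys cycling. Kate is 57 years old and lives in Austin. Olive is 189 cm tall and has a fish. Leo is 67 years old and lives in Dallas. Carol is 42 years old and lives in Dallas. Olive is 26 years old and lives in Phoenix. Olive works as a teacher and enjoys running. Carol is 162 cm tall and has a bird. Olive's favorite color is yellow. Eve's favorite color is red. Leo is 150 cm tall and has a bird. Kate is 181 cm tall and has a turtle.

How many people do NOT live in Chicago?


Not in Chicago: 5

5


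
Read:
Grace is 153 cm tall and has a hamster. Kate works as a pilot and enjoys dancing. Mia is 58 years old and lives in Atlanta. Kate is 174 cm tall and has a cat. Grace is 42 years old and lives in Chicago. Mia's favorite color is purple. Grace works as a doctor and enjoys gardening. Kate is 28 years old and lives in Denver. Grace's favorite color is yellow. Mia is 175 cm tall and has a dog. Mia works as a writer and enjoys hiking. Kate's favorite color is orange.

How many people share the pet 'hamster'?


Count: 1

1


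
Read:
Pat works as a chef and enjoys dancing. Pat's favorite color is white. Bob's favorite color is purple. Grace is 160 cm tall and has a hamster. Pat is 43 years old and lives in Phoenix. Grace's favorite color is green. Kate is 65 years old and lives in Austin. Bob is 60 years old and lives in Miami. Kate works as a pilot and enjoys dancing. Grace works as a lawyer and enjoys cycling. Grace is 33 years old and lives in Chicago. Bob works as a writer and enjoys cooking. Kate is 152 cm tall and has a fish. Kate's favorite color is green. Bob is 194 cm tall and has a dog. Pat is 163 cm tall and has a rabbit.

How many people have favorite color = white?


Count: 1

1


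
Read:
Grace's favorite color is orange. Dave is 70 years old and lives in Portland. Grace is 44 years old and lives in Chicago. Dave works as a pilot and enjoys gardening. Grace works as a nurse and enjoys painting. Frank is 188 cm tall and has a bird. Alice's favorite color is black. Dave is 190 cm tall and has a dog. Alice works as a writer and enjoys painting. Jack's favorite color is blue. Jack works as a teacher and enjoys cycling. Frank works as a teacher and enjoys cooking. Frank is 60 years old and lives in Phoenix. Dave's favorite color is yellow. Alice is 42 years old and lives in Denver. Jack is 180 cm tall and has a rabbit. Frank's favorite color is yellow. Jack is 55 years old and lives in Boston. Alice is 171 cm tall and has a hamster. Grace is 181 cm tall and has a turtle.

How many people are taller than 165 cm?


Taller than 165: 5

5


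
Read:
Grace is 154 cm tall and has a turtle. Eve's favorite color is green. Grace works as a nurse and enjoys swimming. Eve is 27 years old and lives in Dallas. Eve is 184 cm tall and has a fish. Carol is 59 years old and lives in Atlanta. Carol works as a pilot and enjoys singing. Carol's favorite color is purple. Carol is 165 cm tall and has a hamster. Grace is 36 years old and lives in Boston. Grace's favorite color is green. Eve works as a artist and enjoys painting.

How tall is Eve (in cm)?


Eve is 184 cm tall

184


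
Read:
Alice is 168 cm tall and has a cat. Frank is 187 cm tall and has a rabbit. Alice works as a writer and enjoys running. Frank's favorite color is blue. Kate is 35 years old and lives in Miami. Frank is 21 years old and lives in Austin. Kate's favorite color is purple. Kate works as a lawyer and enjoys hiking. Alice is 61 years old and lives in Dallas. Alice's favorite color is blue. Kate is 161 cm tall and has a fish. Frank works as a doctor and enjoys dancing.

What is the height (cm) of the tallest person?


Tallest: Frank at 187 cm

187


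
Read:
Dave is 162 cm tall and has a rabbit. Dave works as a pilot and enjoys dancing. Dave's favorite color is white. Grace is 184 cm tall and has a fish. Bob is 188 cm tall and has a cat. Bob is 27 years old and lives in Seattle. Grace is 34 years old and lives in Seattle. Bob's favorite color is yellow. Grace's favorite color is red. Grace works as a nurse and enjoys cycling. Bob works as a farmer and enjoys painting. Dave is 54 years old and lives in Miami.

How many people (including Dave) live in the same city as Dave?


Dave lives in Miami. Count = 1

1


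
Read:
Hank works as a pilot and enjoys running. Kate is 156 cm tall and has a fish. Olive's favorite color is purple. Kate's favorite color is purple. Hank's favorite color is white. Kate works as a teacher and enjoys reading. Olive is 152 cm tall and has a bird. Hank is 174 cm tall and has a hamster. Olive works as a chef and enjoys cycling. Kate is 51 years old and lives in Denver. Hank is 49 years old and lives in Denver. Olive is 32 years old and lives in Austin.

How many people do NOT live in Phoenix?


Not in Phoenix: 3

3


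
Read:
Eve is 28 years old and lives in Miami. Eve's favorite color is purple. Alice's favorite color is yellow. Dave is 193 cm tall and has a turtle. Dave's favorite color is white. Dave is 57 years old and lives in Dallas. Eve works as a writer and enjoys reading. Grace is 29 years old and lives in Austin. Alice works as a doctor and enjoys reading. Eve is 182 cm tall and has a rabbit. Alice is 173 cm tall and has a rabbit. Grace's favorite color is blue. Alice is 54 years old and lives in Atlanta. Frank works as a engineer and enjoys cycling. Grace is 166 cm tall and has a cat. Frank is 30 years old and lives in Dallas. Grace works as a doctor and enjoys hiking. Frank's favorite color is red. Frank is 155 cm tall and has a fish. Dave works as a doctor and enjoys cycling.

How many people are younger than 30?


Filter: 2

2


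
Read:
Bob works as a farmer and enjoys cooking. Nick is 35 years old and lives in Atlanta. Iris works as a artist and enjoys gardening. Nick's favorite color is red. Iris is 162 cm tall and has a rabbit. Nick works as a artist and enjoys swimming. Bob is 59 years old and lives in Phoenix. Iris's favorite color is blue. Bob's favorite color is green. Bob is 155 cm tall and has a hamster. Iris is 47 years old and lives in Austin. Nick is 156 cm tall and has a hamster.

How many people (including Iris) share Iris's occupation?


Iris is a artist. Count = 2

2


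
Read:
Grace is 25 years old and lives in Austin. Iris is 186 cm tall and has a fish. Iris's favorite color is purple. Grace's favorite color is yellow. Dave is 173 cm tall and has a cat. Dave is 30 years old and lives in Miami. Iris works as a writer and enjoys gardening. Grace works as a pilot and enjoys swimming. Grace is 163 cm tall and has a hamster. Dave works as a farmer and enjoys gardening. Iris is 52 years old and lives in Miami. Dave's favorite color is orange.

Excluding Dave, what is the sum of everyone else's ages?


Sum (excluding Dave): 77

77


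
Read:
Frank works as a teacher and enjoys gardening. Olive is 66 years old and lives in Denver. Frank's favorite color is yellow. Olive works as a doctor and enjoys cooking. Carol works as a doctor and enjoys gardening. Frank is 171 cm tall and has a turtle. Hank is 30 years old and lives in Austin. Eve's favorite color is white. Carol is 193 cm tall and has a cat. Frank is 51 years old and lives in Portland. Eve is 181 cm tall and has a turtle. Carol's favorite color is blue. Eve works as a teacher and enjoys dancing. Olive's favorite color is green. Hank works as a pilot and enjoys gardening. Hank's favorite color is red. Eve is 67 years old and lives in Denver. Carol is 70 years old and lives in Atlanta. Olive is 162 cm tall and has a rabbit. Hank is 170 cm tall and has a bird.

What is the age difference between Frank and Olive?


|51 - 66| = 15

15


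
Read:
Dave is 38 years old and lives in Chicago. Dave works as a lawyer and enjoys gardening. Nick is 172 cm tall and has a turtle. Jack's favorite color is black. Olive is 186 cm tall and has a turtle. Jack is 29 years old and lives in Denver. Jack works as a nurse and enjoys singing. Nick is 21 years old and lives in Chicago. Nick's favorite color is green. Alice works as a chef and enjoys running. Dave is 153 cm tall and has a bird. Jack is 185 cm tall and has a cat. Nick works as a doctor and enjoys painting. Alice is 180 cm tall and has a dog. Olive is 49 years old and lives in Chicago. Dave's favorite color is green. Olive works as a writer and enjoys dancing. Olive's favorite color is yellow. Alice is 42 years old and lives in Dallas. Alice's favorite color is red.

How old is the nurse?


The nurse is Jack, age 29

29


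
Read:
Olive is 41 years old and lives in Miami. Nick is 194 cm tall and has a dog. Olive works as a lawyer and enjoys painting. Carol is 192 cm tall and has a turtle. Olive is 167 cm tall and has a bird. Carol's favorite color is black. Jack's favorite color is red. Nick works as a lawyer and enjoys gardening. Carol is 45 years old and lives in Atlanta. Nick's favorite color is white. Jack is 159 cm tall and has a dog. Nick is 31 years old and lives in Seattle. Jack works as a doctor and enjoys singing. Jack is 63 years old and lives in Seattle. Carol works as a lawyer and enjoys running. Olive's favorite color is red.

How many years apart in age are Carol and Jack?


45 vs 63, diff = 18

18


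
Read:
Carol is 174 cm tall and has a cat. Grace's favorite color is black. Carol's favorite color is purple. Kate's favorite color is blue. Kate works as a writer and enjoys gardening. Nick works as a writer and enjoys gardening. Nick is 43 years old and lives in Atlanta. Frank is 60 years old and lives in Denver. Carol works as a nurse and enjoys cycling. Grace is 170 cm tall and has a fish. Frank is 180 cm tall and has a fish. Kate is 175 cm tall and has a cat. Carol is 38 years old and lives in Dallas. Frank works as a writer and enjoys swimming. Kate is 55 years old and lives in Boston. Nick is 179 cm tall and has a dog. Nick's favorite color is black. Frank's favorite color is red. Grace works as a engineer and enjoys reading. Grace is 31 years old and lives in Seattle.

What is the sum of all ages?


60+38+43+55+31 = 227

227


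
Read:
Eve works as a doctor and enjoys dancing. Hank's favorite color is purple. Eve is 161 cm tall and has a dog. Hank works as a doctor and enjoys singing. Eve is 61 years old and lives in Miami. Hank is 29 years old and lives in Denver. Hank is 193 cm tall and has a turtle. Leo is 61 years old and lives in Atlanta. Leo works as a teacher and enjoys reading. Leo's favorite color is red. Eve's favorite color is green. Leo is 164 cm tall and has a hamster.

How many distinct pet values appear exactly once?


Unique pet values: 3

3


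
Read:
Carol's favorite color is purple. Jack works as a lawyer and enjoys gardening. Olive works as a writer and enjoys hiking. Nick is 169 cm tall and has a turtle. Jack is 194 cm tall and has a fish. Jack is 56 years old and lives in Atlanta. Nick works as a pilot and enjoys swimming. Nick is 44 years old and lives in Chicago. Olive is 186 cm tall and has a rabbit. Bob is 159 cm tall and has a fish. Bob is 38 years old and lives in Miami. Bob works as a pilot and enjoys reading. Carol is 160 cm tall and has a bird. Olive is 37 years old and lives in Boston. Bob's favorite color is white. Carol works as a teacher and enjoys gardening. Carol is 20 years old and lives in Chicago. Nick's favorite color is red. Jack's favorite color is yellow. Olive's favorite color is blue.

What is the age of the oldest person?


Oldest: Jack at 56

56


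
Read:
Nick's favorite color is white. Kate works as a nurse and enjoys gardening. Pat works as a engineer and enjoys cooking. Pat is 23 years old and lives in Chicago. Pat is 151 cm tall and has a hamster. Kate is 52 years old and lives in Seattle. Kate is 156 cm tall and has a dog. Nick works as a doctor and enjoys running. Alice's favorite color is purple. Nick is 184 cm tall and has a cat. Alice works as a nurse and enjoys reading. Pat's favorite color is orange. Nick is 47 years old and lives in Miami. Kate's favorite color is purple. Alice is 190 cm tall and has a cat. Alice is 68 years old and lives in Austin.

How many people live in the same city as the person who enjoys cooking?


Person with hobby cooking is Pat, city Chicago. Count = 1

1


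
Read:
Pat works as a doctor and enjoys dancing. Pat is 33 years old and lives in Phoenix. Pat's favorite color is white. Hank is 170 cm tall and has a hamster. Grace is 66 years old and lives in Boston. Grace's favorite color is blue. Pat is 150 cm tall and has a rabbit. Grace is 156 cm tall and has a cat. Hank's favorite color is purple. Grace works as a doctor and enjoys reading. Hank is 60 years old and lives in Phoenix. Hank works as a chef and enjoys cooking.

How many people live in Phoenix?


Count in Phoenix: 2

2


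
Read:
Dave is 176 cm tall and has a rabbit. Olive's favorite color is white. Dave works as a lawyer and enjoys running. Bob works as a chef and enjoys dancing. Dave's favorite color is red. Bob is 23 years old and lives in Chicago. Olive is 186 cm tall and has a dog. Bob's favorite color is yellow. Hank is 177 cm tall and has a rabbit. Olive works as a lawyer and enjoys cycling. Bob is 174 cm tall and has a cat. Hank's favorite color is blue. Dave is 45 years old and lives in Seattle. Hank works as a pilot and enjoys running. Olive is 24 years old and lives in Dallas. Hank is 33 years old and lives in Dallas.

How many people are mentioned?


People: Dave, Bob, Olive, Hank. Count = 4

4


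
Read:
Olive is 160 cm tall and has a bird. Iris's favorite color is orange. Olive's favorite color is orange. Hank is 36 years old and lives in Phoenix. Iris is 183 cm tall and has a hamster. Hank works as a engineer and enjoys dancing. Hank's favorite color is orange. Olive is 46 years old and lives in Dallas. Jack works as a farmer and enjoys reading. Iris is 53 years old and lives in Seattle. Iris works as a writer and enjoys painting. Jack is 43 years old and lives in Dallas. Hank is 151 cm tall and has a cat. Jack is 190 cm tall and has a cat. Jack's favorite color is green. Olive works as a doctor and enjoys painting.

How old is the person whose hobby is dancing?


Person with hobby=dancing is Hank, age 36

36


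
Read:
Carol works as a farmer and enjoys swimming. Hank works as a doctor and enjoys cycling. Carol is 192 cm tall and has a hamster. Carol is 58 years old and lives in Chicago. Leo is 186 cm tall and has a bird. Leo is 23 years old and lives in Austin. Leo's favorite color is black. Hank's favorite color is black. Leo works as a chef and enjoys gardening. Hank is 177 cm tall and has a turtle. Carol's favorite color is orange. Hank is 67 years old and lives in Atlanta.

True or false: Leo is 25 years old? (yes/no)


Leo is actually 23. no

no


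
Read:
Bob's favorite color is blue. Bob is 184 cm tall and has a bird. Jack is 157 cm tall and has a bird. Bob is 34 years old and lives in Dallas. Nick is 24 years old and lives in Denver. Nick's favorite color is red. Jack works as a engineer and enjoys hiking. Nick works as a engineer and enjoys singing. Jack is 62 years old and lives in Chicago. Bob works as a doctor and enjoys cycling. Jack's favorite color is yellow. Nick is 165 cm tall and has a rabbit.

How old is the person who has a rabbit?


Person with rabbit is Nick, age 24

24


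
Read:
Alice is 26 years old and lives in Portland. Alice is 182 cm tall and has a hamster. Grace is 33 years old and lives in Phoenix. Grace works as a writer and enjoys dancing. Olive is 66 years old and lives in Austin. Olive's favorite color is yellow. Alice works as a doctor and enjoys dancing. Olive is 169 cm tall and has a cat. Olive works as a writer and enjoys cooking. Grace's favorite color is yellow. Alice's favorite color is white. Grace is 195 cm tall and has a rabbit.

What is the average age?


Sum=125, n=3, avg=41.67

41.67


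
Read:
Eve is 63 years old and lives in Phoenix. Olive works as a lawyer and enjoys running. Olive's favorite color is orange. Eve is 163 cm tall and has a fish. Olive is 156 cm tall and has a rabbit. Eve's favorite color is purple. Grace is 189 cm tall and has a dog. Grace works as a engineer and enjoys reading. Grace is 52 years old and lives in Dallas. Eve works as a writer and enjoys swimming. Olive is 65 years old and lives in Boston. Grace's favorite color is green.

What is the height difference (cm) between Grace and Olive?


|189 - 156| = 33

33


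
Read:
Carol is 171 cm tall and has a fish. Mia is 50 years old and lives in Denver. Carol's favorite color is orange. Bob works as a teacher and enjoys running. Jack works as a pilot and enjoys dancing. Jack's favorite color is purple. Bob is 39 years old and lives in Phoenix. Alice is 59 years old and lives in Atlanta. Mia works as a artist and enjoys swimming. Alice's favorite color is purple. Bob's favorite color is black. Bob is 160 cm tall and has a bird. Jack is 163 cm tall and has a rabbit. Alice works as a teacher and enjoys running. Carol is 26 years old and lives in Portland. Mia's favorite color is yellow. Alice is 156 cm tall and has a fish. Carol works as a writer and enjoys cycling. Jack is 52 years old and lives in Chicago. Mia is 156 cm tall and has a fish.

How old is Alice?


Alice is 59 years old

59


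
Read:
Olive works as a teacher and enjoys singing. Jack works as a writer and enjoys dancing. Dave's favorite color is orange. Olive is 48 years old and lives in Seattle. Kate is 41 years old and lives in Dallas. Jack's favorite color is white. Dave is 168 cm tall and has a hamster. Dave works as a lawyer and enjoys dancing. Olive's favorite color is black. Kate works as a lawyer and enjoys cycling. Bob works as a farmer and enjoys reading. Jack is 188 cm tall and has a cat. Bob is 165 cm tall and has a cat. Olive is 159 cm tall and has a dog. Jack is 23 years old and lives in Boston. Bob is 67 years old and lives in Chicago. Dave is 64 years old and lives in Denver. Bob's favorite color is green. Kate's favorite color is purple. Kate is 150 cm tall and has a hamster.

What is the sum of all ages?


67+41+23+64+48 = 243

243


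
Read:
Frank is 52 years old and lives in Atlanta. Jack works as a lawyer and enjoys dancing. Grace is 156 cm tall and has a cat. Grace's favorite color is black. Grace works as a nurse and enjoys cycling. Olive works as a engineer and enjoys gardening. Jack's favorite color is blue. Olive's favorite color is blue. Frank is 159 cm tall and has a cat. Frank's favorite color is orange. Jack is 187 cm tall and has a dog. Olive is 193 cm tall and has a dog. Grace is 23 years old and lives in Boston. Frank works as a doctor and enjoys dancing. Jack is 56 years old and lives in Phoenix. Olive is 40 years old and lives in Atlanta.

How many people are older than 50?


Filter: 2

2


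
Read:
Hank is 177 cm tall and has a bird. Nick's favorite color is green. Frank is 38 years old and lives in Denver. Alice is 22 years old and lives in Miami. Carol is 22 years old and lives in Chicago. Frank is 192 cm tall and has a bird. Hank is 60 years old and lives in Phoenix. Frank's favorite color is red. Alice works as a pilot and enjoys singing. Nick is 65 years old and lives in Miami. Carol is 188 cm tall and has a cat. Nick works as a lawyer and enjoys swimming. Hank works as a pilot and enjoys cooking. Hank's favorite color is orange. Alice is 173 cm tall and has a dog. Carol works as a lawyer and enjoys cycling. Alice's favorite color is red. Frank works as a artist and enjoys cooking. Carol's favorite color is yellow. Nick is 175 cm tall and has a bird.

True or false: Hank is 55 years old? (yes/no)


Hank is actually 60. no

no


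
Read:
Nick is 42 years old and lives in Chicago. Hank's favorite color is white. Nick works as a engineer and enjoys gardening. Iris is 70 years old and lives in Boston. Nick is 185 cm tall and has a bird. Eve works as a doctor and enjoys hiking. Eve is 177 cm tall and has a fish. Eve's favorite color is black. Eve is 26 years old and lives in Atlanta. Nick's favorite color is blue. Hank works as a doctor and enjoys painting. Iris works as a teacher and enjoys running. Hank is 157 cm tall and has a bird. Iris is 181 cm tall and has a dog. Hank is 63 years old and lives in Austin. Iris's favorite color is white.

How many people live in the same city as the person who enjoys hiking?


Person with hobby hiking is Eve, city Atlanta. Count = 1

1


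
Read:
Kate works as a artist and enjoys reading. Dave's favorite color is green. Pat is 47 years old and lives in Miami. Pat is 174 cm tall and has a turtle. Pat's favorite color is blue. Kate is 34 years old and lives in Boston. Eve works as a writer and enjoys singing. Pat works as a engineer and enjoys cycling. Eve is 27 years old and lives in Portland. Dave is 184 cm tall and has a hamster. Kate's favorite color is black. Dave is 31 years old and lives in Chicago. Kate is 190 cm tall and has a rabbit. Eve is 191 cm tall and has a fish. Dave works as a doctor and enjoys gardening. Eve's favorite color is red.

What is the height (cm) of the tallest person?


Tallest: Eve at 191 cm

191


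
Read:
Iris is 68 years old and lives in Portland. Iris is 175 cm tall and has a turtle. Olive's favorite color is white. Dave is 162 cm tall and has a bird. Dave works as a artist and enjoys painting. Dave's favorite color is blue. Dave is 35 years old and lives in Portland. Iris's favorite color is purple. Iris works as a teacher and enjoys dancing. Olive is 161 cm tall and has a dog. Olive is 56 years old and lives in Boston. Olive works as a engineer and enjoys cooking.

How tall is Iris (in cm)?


Iris is 175 cm tall

175


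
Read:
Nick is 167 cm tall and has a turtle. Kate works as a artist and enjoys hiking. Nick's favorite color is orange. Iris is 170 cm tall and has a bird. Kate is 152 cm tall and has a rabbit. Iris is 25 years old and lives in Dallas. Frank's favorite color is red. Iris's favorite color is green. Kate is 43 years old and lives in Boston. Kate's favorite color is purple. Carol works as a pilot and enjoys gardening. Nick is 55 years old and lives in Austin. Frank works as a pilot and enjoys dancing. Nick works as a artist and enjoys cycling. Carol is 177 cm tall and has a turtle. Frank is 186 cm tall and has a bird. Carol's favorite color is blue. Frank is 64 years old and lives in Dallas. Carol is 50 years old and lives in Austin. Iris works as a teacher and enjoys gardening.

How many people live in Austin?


Count in Austin: 2

2


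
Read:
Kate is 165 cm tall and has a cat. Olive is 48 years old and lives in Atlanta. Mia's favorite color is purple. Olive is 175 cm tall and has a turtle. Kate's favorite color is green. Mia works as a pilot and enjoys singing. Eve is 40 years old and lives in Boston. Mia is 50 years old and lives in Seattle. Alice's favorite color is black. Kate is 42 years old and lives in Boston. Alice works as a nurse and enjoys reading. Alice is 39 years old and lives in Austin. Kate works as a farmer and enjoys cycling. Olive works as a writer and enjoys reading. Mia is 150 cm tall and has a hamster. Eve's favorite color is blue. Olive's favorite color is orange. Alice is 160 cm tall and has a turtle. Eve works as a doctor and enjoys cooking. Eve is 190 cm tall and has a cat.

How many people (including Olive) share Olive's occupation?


Olive is a writer. Count = 1

1


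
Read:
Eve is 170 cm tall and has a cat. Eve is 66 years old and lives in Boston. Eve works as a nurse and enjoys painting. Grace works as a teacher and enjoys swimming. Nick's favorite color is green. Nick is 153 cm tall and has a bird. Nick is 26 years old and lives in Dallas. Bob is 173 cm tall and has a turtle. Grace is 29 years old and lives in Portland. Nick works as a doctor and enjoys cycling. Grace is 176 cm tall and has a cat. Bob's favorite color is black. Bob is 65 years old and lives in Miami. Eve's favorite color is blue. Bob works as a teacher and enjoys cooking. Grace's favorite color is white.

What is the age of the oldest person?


Oldest: Eve at 66

66
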